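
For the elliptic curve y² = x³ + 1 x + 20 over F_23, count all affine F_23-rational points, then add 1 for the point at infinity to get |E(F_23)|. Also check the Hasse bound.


Affine points = {(3, 2), (3, 21), (5, 9), (5, 14), (6, 9), (6, 14), (7, 5), (7, 18), (10, 8), (10, 15), (12, 9), (12, 14), (14, 8), (14, 15), (15, 11), (15, 12), (20, 6), (20, 17), (22, 8), (22, 15)}; affine count = 20; |E(F_23)| = 21.

Discriminant check: Δ ∝ 4a³ + 27b² = 4·1³ + 27·20² = 4·1 + 27·400 ≡ 17 (mod 23). Nonzero ⇒ E is nonsingular.
For each x ∈ F_23, compute rhs = x³ + 1·x + 20 mod 23, then count y ∈ F_23 with y² ≡ rhs.
  x = 0: rhs = 20, matching y values: none (0 points).
  x = 1: rhs = 22, matching y values: none (0 points).
  x = 2: rhs = 7, matching y values: none (0 points).
  x = 3: rhs = 4, matching y values: 2, 21 (2 points).
  x = 4: rhs = 19, matching y values: none (0 points).
  x = 5: rhs = 12, matching y values: 9, 14 (2 points).
  x = 6: rhs = 12, matching y values: 9, 14 (2 points).
  x = 7: rhs = 2, matching y values: 5, 18 (2 points).
  x = 8: rhs = 11, matching y values: none (0 points).
  x = 9: rhs = 22, matching y values: none (0 points).
  x = 10: rhs = 18, matching y values: 8, 15 (2 points).
  x = 11: rhs = 5, matching y values: none (0 points).
  x = 12: rhs = 12, matching y values: 9, 14 (2 points).
  x = 13: rhs = 22, matching y values: none (0 points).
  x = 14: rhs = 18, matching y values: 8, 15 (2 points).
  x = 15: rhs = 6, matching y values: 11, 12 (2 points).
  x = 16: rhs = 15, matching y values: none (0 points).
  x = 17: rhs = 5, matching y values: none (0 points).
  x = 18: rhs = 5, matching y values: none (0 points).
  x = 19: rhs = 21, matching y values: none (0 points).
  x = 20: rhs = 13, matching y values: 6, 17 (2 points).
  x = 21: rhs = 10, matching y values: none (0 points).
  x = 22: rhs = 18, matching y values: 8, 15 (2 points).
Total affine count: 20.
Full point count |E(F_23)| = 20 + 1 = 21.
Hasse bound: |21 − (23+1)| = |-3| = 3 ≤ 2√23 ≈ 9.5917 ✓.


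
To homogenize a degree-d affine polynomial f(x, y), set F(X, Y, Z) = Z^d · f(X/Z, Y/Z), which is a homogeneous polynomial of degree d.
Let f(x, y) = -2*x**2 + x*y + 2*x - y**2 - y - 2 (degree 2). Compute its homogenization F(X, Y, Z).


F(X, Y, Z) = -2*X**2 + X*Y + 2*X*Z - Y**2 - Y*Z - 2*Z**2

deg(f) = 2.
Substitute x = X/Z, y = Y/Z into f, then multiply by Z^2.
  monomial -2·x^2·y^0 ↦ -2·X^2·Y^0·Z^0.
  monomial 1·x^1·y^1 ↦ 1·X^1·Y^1·Z^0.
  monomial 2·x^1·y^0 ↦ 2·X^1·Y^0·Z^1.
  monomial -1·x^0·y^2 ↦ -1·X^0·Y^2·Z^0.
  monomial -1·x^0·y^1 ↦ -1·X^0·Y^1·Z^1.
  monomial -2·x^0·y^0 ↦ -2·X^0·Y^0·Z^2.
Collecting: F(X, Y, Z) = -2*X**2 + X*Y + 2*X*Z - Y**2 - Y*Z - 2*Z**2.


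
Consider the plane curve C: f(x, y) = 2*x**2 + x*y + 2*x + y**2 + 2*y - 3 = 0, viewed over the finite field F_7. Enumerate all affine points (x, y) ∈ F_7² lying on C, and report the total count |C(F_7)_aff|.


Affine F_7-points: {(0, 1), (0, 4), (2, 1), (2, 2), (3, 0), (3, 2), (4, 4)}; count = 7.

For each of the 49 pairs (x, y) ∈ F_7², evaluate f(x, y) mod 7. Record the zeros.
  x = 0: [0↦4, 1↦0, 2↦5, 3↦5, 4↦0, 5↦4, 6↦3]  zeros at y ∈ {1, 4}
  x = 1: [0↦1, 1↦5, 2↦4, 3↦5, 4↦1, 5↦6, 6↦6]  zeros at y ∈ ∅
  x = 2: [0↦2, 1↦0, 2↦0, 3↦2, 4↦6, 5↦5, 6↦6]  zeros at y ∈ {1, 2}
  x = 3: [0↦0, 1↦6, 2↦0, 3↦3, 4↦1, 5↦1, 6↦3]  zeros at y ∈ {0, 2}
  x = 4: [0↦2, 1↦2, 2↦4, 3↦1, 4↦0, 5↦1, 6↦4]  zeros at y ∈ {4}
  x = 5: [0↦1, 1↦2, 2↦5, 3↦3, 4↦3, 5↦5, 6↦2]  zeros at y ∈ ∅
  x = 6: [0↦4, 1↦6, 2↦3, 3↦2, 4↦3, 5↦6, 6↦4]  zeros at y ∈ ∅
Collecting zeros: affine points = {(0, 1), (0, 4), (2, 1), (2, 2), (3, 0), (3, 2), (4, 4)}.
Total count |C(F_7)_aff| = 7.


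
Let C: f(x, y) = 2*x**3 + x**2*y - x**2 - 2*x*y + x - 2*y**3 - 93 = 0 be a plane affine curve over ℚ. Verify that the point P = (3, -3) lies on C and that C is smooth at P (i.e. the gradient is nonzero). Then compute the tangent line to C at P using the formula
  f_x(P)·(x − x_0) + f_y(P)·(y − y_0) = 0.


Tangent line at P: 37*x - 51*y - 264 = 0.

Step 1: f(3, -3) = 0, so P lies on C.
Step 2: partial derivatives
  f_x(x, y) = 6*x**2 + 2*x*y - 2*x - 2*y + 1, f_y(x, y) = x**2 - 2*x - 6*y**2.
  f_x(P) = 37, f_y(P) = -51 (gradient nonzero, so P is smooth).
Step 3: tangent line at P: 37·(x − 3) + -51·(y − -3) = 0.
Expanding: 37*x - 51*y - 264 = 0.


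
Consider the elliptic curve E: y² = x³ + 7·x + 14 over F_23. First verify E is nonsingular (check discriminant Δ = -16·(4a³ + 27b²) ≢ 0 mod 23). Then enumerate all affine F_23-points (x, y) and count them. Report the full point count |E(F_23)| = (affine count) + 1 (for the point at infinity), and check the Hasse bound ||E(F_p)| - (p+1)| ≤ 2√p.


Affine points = {(2, 6), (2, 17), (3, 4), (3, 19), (5, 6), (5, 17), (9, 1), (9, 22), (10, 7), (10, 16), (12, 3), (12, 20), (13, 5), (13, 18), (14, 2), (14, 21), (16, 6), (16, 17), (17, 3), (17, 20), (20, 9), (20, 14), (22, 11), (22, 12)}; affine count = 24; |E(F_23)| = 25.

Discriminant check: Δ ∝ 4a³ + 27b² = 4·7³ + 27·14² = 4·343 + 27·196 ≡ 17 (mod 23). Nonzero ⇒ E is nonsingular.
For each x ∈ F_23, compute rhs = x³ + 7·x + 14 mod 23, then count y ∈ F_23 with y² ≡ rhs.
  x = 0: rhs = 14, matching y values: none (0 points).
  x = 1: rhs = 22, matching y values: none (0 points).
  x = 2: rhs = 13, matching y values: 6, 17 (2 points).
  x = 3: rhs = 16, matching y values: 4, 19 (2 points).
  x = 4: rhs = 14, matching y values: none (0 points).
  x = 5: rhs = 13, matching y values: 6, 17 (2 points).
  x = 6: rhs = 19, matching y values: none (0 points).
  x = 7: rhs = 15, matching y values: none (0 points).
  x = 8: rhs = 7, matching y values: none (0 points).
  x = 9: rhs = 1, matching y values: 1, 22 (2 points).
  x = 10: rhs = 3, matching y values: 7, 16 (2 points).
  x = 11: rhs = 19, matching y values: none (0 points).
  x = 12: rhs = 9, matching y values: 3, 20 (2 points).
  x = 13: rhs = 2, matching y values: 5, 18 (2 points).
  x = 14: rhs = 4, matching y values: 2, 21 (2 points).
  x = 15: rhs = 21, matching y values: none (0 points).
  x = 16: rhs = 13, matching y values: 6, 17 (2 points).
  x = 17: rhs = 9, matching y values: 3, 20 (2 points).
  x = 18: rhs = 15, matching y values: none (0 points).
  x = 19: rhs = 14, matching y values: none (0 points).
  x = 20: rhs = 12, matching y values: 9, 14 (2 points).
  x = 21: rhs = 15, matching y values: none (0 points).
  x = 22: rhs = 6, matching y values: 11, 12 (2 points).
Total affine count: 24.
Full point count |E(F_23)| = 24 + 1 = 25.
Hasse bound: |25 − (23+1)| = |1| = 1 ≤ 2√23 ≈ 9.5917 ✓.


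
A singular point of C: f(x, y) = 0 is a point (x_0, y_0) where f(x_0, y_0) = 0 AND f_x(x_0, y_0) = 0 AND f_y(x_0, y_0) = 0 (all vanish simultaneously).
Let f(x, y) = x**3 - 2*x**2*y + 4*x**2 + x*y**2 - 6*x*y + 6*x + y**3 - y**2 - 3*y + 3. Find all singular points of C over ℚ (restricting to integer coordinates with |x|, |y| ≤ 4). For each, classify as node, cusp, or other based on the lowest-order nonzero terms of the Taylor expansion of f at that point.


Singular points: {(-1, 1)}; classification: node.

Compute partial derivatives:
  f_x = 3*x**2 - 4*x*y + 8*x + y**2 - 6*y + 6.
  f_y = -2*x**2 + 2*x*y - 6*x + 3*y**2 - 2*y - 3.
Scan x_0 ∈ {−4, ..., 4}. For each x_0, f_y(x_0, y) is a polynomial in y; find its integer roots y ∈ {−4, ..., 4}, then test f_x and f at those candidates.
  x = -4: f_y(-4, y) = 3*y**2 - 10*y - 11; no integer root y with |y| ≤ 4.
  x = -3: f_y(-3, y) = 3*y**2 - 8*y - 3; vanishes at y ∈ {3}. (-3, 3): f_x = 36 ≠ 0.
  x = -2: f_y(-2, y) = 3*y**2 - 6*y + 1; no integer root y with |y| ≤ 4.
  x = -1: f_y(-1, y) = 3*y**2 - 4*y + 1; vanishes at y ∈ {1}. (-1, 1): f_x = 0, f = 0 — SINGULAR.
  x = 0: f_y(0, y) = 3*y**2 - 2*y - 3; no integer root y with |y| ≤ 4.
  x = 1: f_y(1, y) = 3*y**2 - 11; no integer root y with |y| ≤ 4.
  x = 2: f_y(2, y) = 3*y**2 + 2*y - 23; no integer root y with |y| ≤ 4.
  x = 3: f_y(3, y) = 3*y**2 + 4*y - 39; vanishes at y ∈ {3}. (3, 3): f_x = 12 ≠ 0.
  x = 4: f_y(4, y) = 3*y**2 + 6*y - 59; no integer root y with |y| ≤ 4.
Only singular point on the grid: (-1, 1).
Classify: substitute x = -1 + u, y = 1 + v and expand: f = u**3 - 2*u**2*v - u**2 + u*v**2 + v**3 + v**2.
No constant or linear terms (consistent with a singular point). Quadratic part: -u**2 + v**2. Cubic part: u**3 - 2*u**2*v + u*v**2 + v**3.
The quadratic part v**2 - u**2 = (v − u)(v + u) splits into two distinct linear factors, so there are two distinct tangent lines y − 1 = ±(x − -1) — this is a node (ordinary double point).
Classification: node.


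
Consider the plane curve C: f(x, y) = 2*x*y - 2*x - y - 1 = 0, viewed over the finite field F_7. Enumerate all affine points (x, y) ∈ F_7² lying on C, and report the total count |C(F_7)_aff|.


Affine F_7-points: {(0, 6), (1, 3), (2, 4), (3, 0), (5, 2), (6, 5)}; count = 6.

For each of the 49 pairs (x, y) ∈ F_7², evaluate f(x, y) mod 7. Record the zeros.
  x = 0: [0↦6, 1↦5, 2↦4, 3↦3, 4↦2, 5↦1, 6↦0]  zeros at y ∈ {6}
  x = 1: [0↦4, 1↦5, 2↦6, 3↦0, 4↦1, 5↦2, 6↦3]  zeros at y ∈ {3}
  x = 2: [0↦2, 1↦5, 2↦1, 3↦4, 4↦0, 5↦3, 6↦6]  zeros at y ∈ {4}
  x = 3: [0↦0, 1↦5, 2↦3, 3↦1, 4↦6, 5↦4, 6↦2]  zeros at y ∈ {0}
  x = 4: [0↦5, 1↦5, 2↦5, 3↦5, 4↦5, 5↦5, 6↦5]  zeros at y ∈ ∅
  x = 5: [0↦3, 1↦5, 2↦0, 3↦2, 4↦4, 5↦6, 6↦1]  zeros at y ∈ {2}
  x = 6: [0↦1, 1↦5, 2↦2, 3↦6, 4↦3, 5↦0, 6↦4]  zeros at y ∈ {5}
Collecting zeros: affine points = {(0, 6), (1, 3), (2, 4), (3, 0), (5, 2), (6, 5)}.
Total count |C(F_7)_aff| = 6.


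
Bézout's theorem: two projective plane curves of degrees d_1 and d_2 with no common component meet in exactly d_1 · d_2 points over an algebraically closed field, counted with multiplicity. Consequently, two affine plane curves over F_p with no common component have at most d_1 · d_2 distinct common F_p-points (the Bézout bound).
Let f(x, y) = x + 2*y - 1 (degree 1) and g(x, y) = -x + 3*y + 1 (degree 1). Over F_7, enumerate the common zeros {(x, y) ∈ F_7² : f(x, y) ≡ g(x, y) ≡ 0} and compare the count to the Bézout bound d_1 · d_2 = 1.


Common zeros: {(1, 0)}; count = 1; Bézout bound = 1.

deg(f) = 1, deg(g) = 1, so Bézout bound = 1.
Scan x ∈ F_7. For each x, list the y ∈ F_7 with f(x, y) ≡ 0 and those with g(x, y) ≡ 0 (mod 7); the common zeros in that column are the intersection.
  x = 0: f ≡ 0 at y ∈ {4}; g ≡ 0 at y ∈ {2}; common: ∅.
  x = 1: f ≡ 0 at y ∈ {0}; g ≡ 0 at y ∈ {0}; common: {0}.
  x = 2: f ≡ 0 at y ∈ {3}; g ≡ 0 at y ∈ {5}; common: ∅.
  x = 3: f ≡ 0 at y ∈ {6}; g ≡ 0 at y ∈ {3}; common: ∅.
  x = 4: f ≡ 0 at y ∈ {2}; g ≡ 0 at y ∈ {1}; common: ∅.
  x = 5: f ≡ 0 at y ∈ {5}; g ≡ 0 at y ∈ {6}; common: ∅.
  x = 6: f ≡ 0 at y ∈ {1}; g ≡ 0 at y ∈ {4}; common: ∅.
Collecting: common zeros = {(1, 0)}, so the count is 1.
Comparison with the Bézout bound: 1 ≤ 1 = deg(f)·deg(g), as expected for curves with no common component (the bound is attained).


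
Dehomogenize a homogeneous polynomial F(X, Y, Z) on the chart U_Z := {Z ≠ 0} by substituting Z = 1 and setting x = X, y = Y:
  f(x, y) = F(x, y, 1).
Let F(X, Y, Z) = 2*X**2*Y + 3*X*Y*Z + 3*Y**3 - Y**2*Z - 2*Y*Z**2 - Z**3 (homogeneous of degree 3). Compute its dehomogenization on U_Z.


f(x, y) = 2*x**2*y + 3*x*y + 3*y**3 - y**2 - 2*y - 1

On U_Z we set Z = 1. Each monomial c·X^i·Y^j·Z^k in F becomes c·x^i·y^j·1^k = c·x^i·y^j.
Substituting Z = 1: F(X, Y, 1) = 2*x**2*y + 3*x*y + 3*y**3 - y**2 - 2*y - 1.
Note: deg(f) ≤ deg(F) = 3; strict inequality happens when F is divisible by Z (lost terms).


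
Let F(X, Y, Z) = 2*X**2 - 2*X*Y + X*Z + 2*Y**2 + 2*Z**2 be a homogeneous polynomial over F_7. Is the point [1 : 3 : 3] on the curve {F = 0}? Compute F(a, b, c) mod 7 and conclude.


F(1,3,3) ≡ 0 (mod 7); P is on the curve.

Evaluate F(1, 3, 3) term-by-term (mod 7).
  2*X**2 ↦ 2·1·1·1 = 2
  -2*X*Y ↦ -2·1·3·1 = -6
  X*Z ↦ 1·1·1·3 = 3
  2*Y**2 ↦ 2·1·9·1 = 18
  2*Z**2 ↦ 2·1·1·9 = 18
Sum: F(1, 3, 3) = (2) + (-6) + (3) + (18) + (18) = 35.
Reducing mod 7: 35 ≡ 0 (mod 7).
Since F(a, b, c) ≡ 0 (mod 7), P lies on the curve.


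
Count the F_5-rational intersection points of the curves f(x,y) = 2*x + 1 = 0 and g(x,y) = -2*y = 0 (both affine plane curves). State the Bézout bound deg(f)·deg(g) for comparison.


Common zeros: {(2, 0)}; count = 1; Bézout bound = 1.

deg(f) = 1, deg(g) = 1, so Bézout bound = 1.
Scan x ∈ F_5. For each x, list the y ∈ F_5 with f(x, y) ≡ 0 and those with g(x, y) ≡ 0 (mod 5); the common zeros in that column are the intersection.
  x = 0: f ≡ 0 at y ∈ ∅; g ≡ 0 at y ∈ {0}; common: ∅.
  x = 1: f ≡ 0 at y ∈ ∅; g ≡ 0 at y ∈ {0}; common: ∅.
  x = 2: f ≡ 0 at y ∈ {0, 1, 2, 3, 4}; g ≡ 0 at y ∈ {0}; common: {0}.
  x = 3: f ≡ 0 at y ∈ ∅; g ≡ 0 at y ∈ {0}; common: ∅.
  x = 4: f ≡ 0 at y ∈ ∅; g ≡ 0 at y ∈ {0}; common: ∅.
Collecting: common zeros = {(2, 0)}, so the count is 1.
Comparison with the Bézout bound: 1 ≤ 1 = deg(f)·deg(g), as expected for curves with no common component (the bound is attained).


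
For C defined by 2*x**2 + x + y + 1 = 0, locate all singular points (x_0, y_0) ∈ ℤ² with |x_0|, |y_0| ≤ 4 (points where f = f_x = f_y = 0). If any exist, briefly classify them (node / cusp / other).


No singular points in the scanned grid; C is smooth there.

Compute partial derivatives:
  f_x = 4*x + 1.
  f_y = 1.
f_y = 1 is a nonzero constant, so f_y never vanishes: no point (x, y) can satisfy f = f_x = f_y = 0. In particular no (x, y) ∈ {−4, ..., 4}² is singular; the curve is smooth.


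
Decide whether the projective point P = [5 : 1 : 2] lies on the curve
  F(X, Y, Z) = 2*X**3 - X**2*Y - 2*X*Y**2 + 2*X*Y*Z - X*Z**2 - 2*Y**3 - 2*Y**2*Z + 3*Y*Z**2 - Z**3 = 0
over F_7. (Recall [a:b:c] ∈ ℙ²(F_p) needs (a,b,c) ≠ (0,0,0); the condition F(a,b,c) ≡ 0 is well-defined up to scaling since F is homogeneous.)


F(5,1,2) ≡ 3 (mod 7); P is NOT on the curve.

Evaluate F(5, 1, 2) term-by-term (mod 7).
  2*X**3 ↦ 2·125·1·1 = 250
  -X**2*Y ↦ -1·25·1·1 = -25
  -2*X*Y**2 ↦ -2·5·1·1 = -10
  2*X*Y*Z ↦ 2·5·1·2 = 20
  -X*Z**2 ↦ -1·5·1·4 = -20
  -2*Y**3 ↦ -2·1·1·1 = -2
  -2*Y**2*Z ↦ -2·1·1·2 = -4
  3*Y*Z**2 ↦ 3·1·1·4 = 12
  -Z**3 ↦ -1·1·1·8 = -8
Sum: F(5, 1, 2) = (250) + (-25) + (-10) + (20) + (-20) + (-2) + (-4) + (12) + (-8) = 213.
Reducing mod 7: 213 ≡ 3 (mod 7).
Since F(a, b, c) ≡ 3 ≠ 0 (mod 7), P does NOT lie on the curve.


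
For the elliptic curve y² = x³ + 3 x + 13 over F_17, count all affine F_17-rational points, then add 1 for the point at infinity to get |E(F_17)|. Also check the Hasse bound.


Affine points = {(0, 8), (0, 9), (1, 0), (3, 7), (3, 10), (4, 2), (4, 15), (5, 0), (6, 3), (6, 14), (9, 2), (9, 15), (11, 0), (12, 3), (12, 14), (15, 4), (15, 13), (16, 3), (16, 14)}; affine count = 19; |E(F_17)| = 20.

Discriminant check: Δ ∝ 4a³ + 27b² = 4·3³ + 27·13² = 4·27 + 27·169 ≡ 13 (mod 17). Nonzero ⇒ E is nonsingular.
For each x ∈ F_17, compute rhs = x³ + 3·x + 13 mod 17, then count y ∈ F_17 with y² ≡ rhs.
  x = 0: rhs = 13, matching y values: 8, 9 (2 points).
  x = 1: rhs = 0, matching y values: 0 (1 points).
  x = 2: rhs = 10, matching y values: none (0 points).
  x = 3: rhs = 15, matching y values: 7, 10 (2 points).
  x = 4: rhs = 4, matching y values: 2, 15 (2 points).
  x = 5: rhs = 0, matching y values: 0 (1 points).
  x = 6: rhs = 9, matching y values: 3, 14 (2 points).
  x = 7: rhs = 3, matching y values: none (0 points).
  x = 8: rhs = 5, matching y values: none (0 points).
  x = 9: rhs = 4, matching y values: 2, 15 (2 points).
  x = 10: rhs = 6, matching y values: none (0 points).
  x = 11: rhs = 0, matching y values: 0 (1 points).
  x = 12: rhs = 9, matching y values: 3, 14 (2 points).
  x = 13: rhs = 5, matching y values: none (0 points).
  x = 14: rhs = 11, matching y values: none (0 points).
  x = 15: rhs = 16, matching y values: 4, 13 (2 points).
  x = 16: rhs = 9, matching y values: 3, 14 (2 points).
Total affine count: 19.
Full point count |E(F_17)| = 19 + 1 = 20.
Hasse bound: |20 − (17+1)| = |2| = 2 ≤ 2√17 ≈ 8.2462 ✓.


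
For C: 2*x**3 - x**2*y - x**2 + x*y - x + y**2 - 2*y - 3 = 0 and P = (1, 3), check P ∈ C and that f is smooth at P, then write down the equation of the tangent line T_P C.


Tangent line at P: 4*y - 12 = 0.

Step 1: f(1, 3) = 0, so P lies on C.
Step 2: partial derivatives
  f_x(x, y) = 6*x**2 - 2*x*y - 2*x + y - 1, f_y(x, y) = -x**2 + x + 2*y - 2.
  f_x(P) = 0, f_y(P) = 4 (gradient nonzero, so P is smooth).
Step 3: tangent line at P: 0·(x − 1) + 4·(y − 3) = 0.
Expanding: 4*y - 12 = 0.


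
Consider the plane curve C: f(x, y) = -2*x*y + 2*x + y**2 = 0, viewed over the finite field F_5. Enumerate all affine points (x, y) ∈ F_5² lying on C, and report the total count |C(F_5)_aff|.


Affine F_5-points: {(0, 0), (1, 3), (1, 4), (2, 2)}; count = 4.

For each of the 25 pairs (x, y) ∈ F_5², evaluate f(x, y) mod 5. Record the zeros.
  x = 0: [0↦0, 1↦1, 2↦4, 3↦4, 4↦1]  zeros at y ∈ {0}
  x = 1: [0↦2, 1↦1, 2↦2, 3↦0, 4↦0]  zeros at y ∈ {3, 4}
  x = 2: [0↦4, 1↦1, 2↦0, 3↦1, 4↦4]  zeros at y ∈ {2}
  x = 3: [0↦1, 1↦1, 2↦3, 3↦2, 4↦3]  zeros at y ∈ ∅
  x = 4: [0↦3, 1↦1, 2↦1, 3↦3, 4↦2]  zeros at y ∈ ∅
Collecting zeros: affine points = {(0, 0), (1, 3), (1, 4), (2, 2)}.
Total count |C(F_5)_aff| = 4.


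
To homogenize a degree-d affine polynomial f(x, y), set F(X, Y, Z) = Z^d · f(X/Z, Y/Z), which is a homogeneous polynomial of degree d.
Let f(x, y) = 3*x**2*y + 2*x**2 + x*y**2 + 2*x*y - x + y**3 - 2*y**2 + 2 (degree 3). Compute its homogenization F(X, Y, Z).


F(X, Y, Z) = 3*X**2*Y + 2*X**2*Z + X*Y**2 + 2*X*Y*Z - X*Z**2 + Y**3 - 2*Y**2*Z + 2*Z**3

deg(f) = 3.
Substitute x = X/Z, y = Y/Z into f, then multiply by Z^3.
  monomial 3·x^2·y^1 ↦ 3·X^2·Y^1·Z^0.
  monomial 2·x^2·y^0 ↦ 2·X^2·Y^0·Z^1.
  monomial 1·x^1·y^2 ↦ 1·X^1·Y^2·Z^0.
  monomial 2·x^1·y^1 ↦ 2·X^1·Y^1·Z^1.
  monomial -1·x^1·y^0 ↦ -1·X^1·Y^0·Z^2.
  monomial 1·x^0·y^3 ↦ 1·X^0·Y^3·Z^0.
  monomial -2·x^0·y^2 ↦ -2·X^0·Y^2·Z^1.
  monomial 2·x^0·y^0 ↦ 2·X^0·Y^0·Z^3.
Collecting: F(X, Y, Z) = 3*X**2*Y + 2*X**2*Z + X*Y**2 + 2*X*Y*Z - X*Z**2 + Y**3 - 2*Y**2*Z + 2*Z**3.


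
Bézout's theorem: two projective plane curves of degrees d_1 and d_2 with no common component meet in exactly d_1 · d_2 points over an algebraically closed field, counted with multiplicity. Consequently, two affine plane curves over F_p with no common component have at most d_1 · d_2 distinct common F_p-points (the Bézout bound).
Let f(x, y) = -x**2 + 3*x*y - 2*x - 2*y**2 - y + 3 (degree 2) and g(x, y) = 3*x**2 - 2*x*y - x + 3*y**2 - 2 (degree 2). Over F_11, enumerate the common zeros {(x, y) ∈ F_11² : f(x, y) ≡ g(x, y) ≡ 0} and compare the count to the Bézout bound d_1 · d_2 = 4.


Common zeros: {(1, 0)}; count = 1; Bézout bound = 4.

deg(f) = 2, deg(g) = 2, so Bézout bound = 4.
Scan x ∈ F_11. For each x, list the y ∈ F_11 with f(x, y) ≡ 0 and those with g(x, y) ≡ 0 (mod 11); the common zeros in that column are the intersection.
  x = 0: f ≡ 0 at y ∈ {1, 4}; g ≡ 0 at y ∈ ∅; common: ∅.
  x = 1: f ≡ 0 at y ∈ {0, 1}; g ≡ 0 at y ∈ {0, 8}; common: {0}.
  x = 2: f ≡ 0 at y ∈ ∅; g ≡ 0 at y ∈ ∅; common: ∅.
  x = 3: f ≡ 0 at y ∈ {5, 10}; g ≡ 0 at y ∈ {0, 2}; common: ∅.
  x = 4: f ≡ 0 at y ∈ ∅; g ≡ 0 at y ∈ {5}; common: ∅.
  x = 5: f ≡ 0 at y ∈ ∅; g ≡ 0 at y ∈ ∅; common: ∅.
  x = 6: f ≡ 0 at y ∈ ∅; g ≡ 0 at y ∈ {2}; common: ∅.
  x = 7: f ≡ 0 at y ∈ ∅; g ≡ 0 at y ∈ {5, 7}; common: ∅.
  x = 8: f ≡ 0 at y ∈ {0, 6}; g ≡ 0 at y ∈ ∅; common: ∅.
  x = 9: f ≡ 0 at y ∈ ∅; g ≡ 0 at y ∈ {7, 10}; common: ∅.
  x = 10: f ≡ 0 at y ∈ {4, 5}; g ≡ 0 at y ∈ ∅; common: ∅.
Collecting: common zeros = {(1, 0)}, so the count is 1.
Comparison with the Bézout bound: 1 ≤ 4 = deg(f)·deg(g), as expected for curves with no common component (the affine F_11-count falls short of the bound because intersections may lie at infinity, over extension fields, or carry multiplicity).


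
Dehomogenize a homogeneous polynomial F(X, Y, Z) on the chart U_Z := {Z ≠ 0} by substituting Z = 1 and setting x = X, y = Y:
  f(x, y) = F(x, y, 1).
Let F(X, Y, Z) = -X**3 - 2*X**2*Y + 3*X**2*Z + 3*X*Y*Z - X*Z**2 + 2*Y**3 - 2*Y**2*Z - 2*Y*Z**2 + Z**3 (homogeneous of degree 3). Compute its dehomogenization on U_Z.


f(x, y) = -x**3 - 2*x**2*y + 3*x**2 + 3*x*y - x + 2*y**3 - 2*y**2 - 2*y + 1

On U_Z we set Z = 1. Each monomial c·X^i·Y^j·Z^k in F becomes c·x^i·y^j·1^k = c·x^i·y^j.
Substituting Z = 1: F(X, Y, 1) = -x**3 - 2*x**2*y + 3*x**2 + 3*x*y - x + 2*y**3 - 2*y**2 - 2*y + 1.
Note: deg(f) ≤ deg(F) = 3; strict inequality happens when F is divisible by Z (lost terms).


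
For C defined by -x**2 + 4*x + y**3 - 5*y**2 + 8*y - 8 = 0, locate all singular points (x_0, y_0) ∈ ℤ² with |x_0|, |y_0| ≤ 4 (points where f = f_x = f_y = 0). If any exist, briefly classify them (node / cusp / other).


Singular points: {(2, 2)}; classification: node.

Compute partial derivatives:
  f_x = 4 - 2*x.
  f_y = 3*y**2 - 10*y + 8.
Scan x_0 ∈ {−4, ..., 4}. For each x_0, f_y(x_0, y) is a polynomial in y; find its integer roots y ∈ {−4, ..., 4}, then test f_x and f at those candidates.
  x = -4: f_y(-4, y) = 3*y**2 - 10*y + 8; vanishes at y ∈ {2}. (-4, 2): f_x = 12 ≠ 0.
  x = -3: f_y(-3, y) = 3*y**2 - 10*y + 8; vanishes at y ∈ {2}. (-3, 2): f_x = 10 ≠ 0.
  x = -2: f_y(-2, y) = 3*y**2 - 10*y + 8; vanishes at y ∈ {2}. (-2, 2): f_x = 8 ≠ 0.
  x = -1: f_y(-1, y) = 3*y**2 - 10*y + 8; vanishes at y ∈ {2}. (-1, 2): f_x = 6 ≠ 0.
  x = 0: f_y(0, y) = 3*y**2 - 10*y + 8; vanishes at y ∈ {2}. (0, 2): f_x = 4 ≠ 0.
  x = 1: f_y(1, y) = 3*y**2 - 10*y + 8; vanishes at y ∈ {2}. (1, 2): f_x = 2 ≠ 0.
  x = 2: f_y(2, y) = 3*y**2 - 10*y + 8; vanishes at y ∈ {2}. (2, 2): f_x = 0, f = 0 — SINGULAR.
  x = 3: f_y(3, y) = 3*y**2 - 10*y + 8; vanishes at y ∈ {2}. (3, 2): f_x = -2 ≠ 0.
  x = 4: f_y(4, y) = 3*y**2 - 10*y + 8; vanishes at y ∈ {2}. (4, 2): f_x = -4 ≠ 0.
Only singular point on the grid: (2, 2).
Classify: substitute x = 2 + u, y = 2 + v and expand: f = -u**2 + v**3 + v**2.
No constant or linear terms (consistent with a singular point). Quadratic part: -u**2 + v**2. Cubic part: v**3.
The quadratic part v**2 - u**2 = (v − u)(v + u) splits into two distinct linear factors, so there are two distinct tangent lines y − 2 = ±(x − 2) — this is a node (ordinary double point).
Classification: node.


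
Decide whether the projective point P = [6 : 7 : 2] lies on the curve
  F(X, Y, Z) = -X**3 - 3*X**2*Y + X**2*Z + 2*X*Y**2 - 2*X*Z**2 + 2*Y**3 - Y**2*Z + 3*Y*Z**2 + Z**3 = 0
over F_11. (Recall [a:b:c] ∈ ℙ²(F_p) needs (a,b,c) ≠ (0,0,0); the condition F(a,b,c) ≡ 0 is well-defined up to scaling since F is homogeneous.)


F(6,7,2) ≡ 1 (mod 11); P is NOT on the curve.

Evaluate F(6, 7, 2) term-by-term (mod 11).
  -X**3 ↦ -1·216·1·1 = -216
  -3*X**2*Y ↦ -3·36·7·1 = -756
  X**2*Z ↦ 1·36·1·2 = 72
  2*X*Y**2 ↦ 2·6·49·1 = 588
  -2*X*Z**2 ↦ -2·6·1·4 = -48
  2*Y**3 ↦ 2·1·343·1 = 686
  -Y**2*Z ↦ -1·1·49·2 = -98
  3*Y*Z**2 ↦ 3·1·7·4 = 84
  Z**3 ↦ 1·1·1·8 = 8
Sum: F(6, 7, 2) = (-216) + (-756) + (72) + (588) + (-48) + (686) + (-98) + (84) + (8) = 320.
Reducing mod 11: 320 ≡ 1 (mod 11).
Since F(a, b, c) ≡ 1 ≠ 0 (mod 11), P does NOT lie on the curve.


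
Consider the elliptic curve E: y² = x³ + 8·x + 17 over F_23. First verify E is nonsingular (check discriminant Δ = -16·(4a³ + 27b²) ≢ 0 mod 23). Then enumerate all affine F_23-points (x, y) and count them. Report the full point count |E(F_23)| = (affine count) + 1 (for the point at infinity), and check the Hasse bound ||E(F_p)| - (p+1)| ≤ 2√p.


Affine points = {(1, 7), (1, 16), (2, 8), (2, 15), (7, 5), (7, 18), (8, 8), (8, 15), (9, 6), (9, 17), (10, 4), (10, 19), (12, 1), (12, 22), (13, 8), (13, 15), (15, 4), (15, 19), (16, 3), (16, 20), (17, 11), (17, 12), (18, 6), (18, 17), (19, 6), (19, 17), (20, 9), (20, 14), (21, 4), (21, 19), (22, 10), (22, 13)}; affine count = 32; |E(F_23)| = 33.

Discriminant check: Δ ∝ 4a³ + 27b² = 4·8³ + 27·17² = 4·512 + 27·289 ≡ 7 (mod 23). Nonzero ⇒ E is nonsingular.
For each x ∈ F_23, compute rhs = x³ + 8·x + 17 mod 23, then count y ∈ F_23 with y² ≡ rhs.
  x = 0: rhs = 17, matching y values: none (0 points).
  x = 1: rhs = 3, matching y values: 7, 16 (2 points).
  x = 2: rhs = 18, matching y values: 8, 15 (2 points).
  x = 3: rhs = 22, matching y values: none (0 points).
  x = 4: rhs = 21, matching y values: none (0 points).
  x = 5: rhs = 21, matching y values: none (0 points).
  x = 6: rhs = 5, matching y values: none (0 points).
  x = 7: rhs = 2, matching y values: 5, 18 (2 points).
  x = 8: rhs = 18, matching y values: 8, 15 (2 points).
  x = 9: rhs = 13, matching y values: 6, 17 (2 points).
  x = 10: rhs = 16, matching y values: 4, 19 (2 points).
  x = 11: rhs = 10, matching y values: none (0 points).
  x = 12: rhs = 1, matching y values: 1, 22 (2 points).
  x = 13: rhs = 18, matching y values: 8, 15 (2 points).
  x = 14: rhs = 21, matching y values: none (0 points).
  x = 15: rhs = 16, matching y values: 4, 19 (2 points).
  x = 16: rhs = 9, matching y values: 3, 20 (2 points).
  x = 17: rhs = 6, matching y values: 11, 12 (2 points).
  x = 18: rhs = 13, matching y values: 6, 17 (2 points).
  x = 19: rhs = 13, matching y values: 6, 17 (2 points).
  x = 20: rhs = 12, matching y values: 9, 14 (2 points).
  x = 21: rhs = 16, matching y values: 4, 19 (2 points).
  x = 22: rhs = 8, matching y values: 10, 13 (2 points).
Total affine count: 32.
Full point count |E(F_23)| = 32 + 1 = 33.
Hasse bound: |33 − (23+1)| = |9| = 9 ≤ 2√23 ≈ 9.5917 ✓.


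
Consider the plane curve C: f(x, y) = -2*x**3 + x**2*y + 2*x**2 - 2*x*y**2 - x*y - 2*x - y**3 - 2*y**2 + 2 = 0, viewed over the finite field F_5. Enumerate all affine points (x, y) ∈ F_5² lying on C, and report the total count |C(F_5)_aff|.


Affine F_5-points: {(1, 0), (1, 1), (2, 0), (2, 1), (2, 3), (3, 0)}; count = 6.

For each of the 25 pairs (x, y) ∈ F_5², evaluate f(x, y) mod 5. Record the zeros.
  x = 0: [0↦2, 1↦4, 2↦1, 3↦2, 4↦1]  zeros at y ∈ ∅
  x = 1: [0↦0, 1↦0, 2↦1, 3↦2, 4↦2]  zeros at y ∈ {0, 1}
  x = 2: [0↦0, 1↦0, 2↦2, 3↦0, 4↦3]  zeros at y ∈ {0, 1, 3}
  x = 3: [0↦0, 1↦2, 2↦2, 3↦4, 4↦2]  zeros at y ∈ {0}
  x = 4: [0↦3, 1↦4, 2↦4, 3↦2, 4↦2]  zeros at y ∈ ∅
Collecting zeros: affine points = {(1, 0), (1, 1), (2, 0), (2, 1), (2, 3), (3, 0)}.
Total count |C(F_5)_aff| = 6.


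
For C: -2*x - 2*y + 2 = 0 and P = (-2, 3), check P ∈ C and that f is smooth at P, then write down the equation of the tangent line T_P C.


Tangent line at P: -2*x - 2*y + 2 = 0.

Step 1: f(-2, 3) = 0, so P lies on C.
Step 2: partial derivatives
  f_x(x, y) = -2, f_y(x, y) = -2.
  f_x(P) = -2, f_y(P) = -2 (gradient nonzero, so P is smooth).
Step 3: tangent line at P: -2·(x − -2) + -2·(y − 3) = 0.
Expanding: -2*x - 2*y + 2 = 0.


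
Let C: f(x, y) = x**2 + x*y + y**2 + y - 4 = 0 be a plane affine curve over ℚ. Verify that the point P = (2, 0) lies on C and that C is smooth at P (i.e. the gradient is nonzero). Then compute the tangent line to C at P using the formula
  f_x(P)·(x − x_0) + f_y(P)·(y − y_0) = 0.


Tangent line at P: 4*x + 3*y - 8 = 0.

Step 1: f(2, 0) = 0, so P lies on C.
Step 2: partial derivatives
  f_x(x, y) = 2*x + y, f_y(x, y) = x + 2*y + 1.
  f_x(P) = 4, f_y(P) = 3 (gradient nonzero, so P is smooth).
Step 3: tangent line at P: 4·(x − 2) + 3·(y − 0) = 0.
Expanding: 4*x + 3*y - 8 = 0.


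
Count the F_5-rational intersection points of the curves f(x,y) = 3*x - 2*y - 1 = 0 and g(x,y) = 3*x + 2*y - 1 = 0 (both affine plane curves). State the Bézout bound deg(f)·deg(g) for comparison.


Common zeros: {(2, 0)}; count = 1; Bézout bound = 1.

deg(f) = 1, deg(g) = 1, so Bézout bound = 1.
Scan x ∈ F_5. For each x, list the y ∈ F_5 with f(x, y) ≡ 0 and those with g(x, y) ≡ 0 (mod 5); the common zeros in that column are the intersection.
  x = 0: f ≡ 0 at y ∈ {2}; g ≡ 0 at y ∈ {3}; common: ∅.
  x = 1: f ≡ 0 at y ∈ {1}; g ≡ 0 at y ∈ {4}; common: ∅.
  x = 2: f ≡ 0 at y ∈ {0}; g ≡ 0 at y ∈ {0}; common: {0}.
  x = 3: f ≡ 0 at y ∈ {4}; g ≡ 0 at y ∈ {1}; common: ∅.
  x = 4: f ≡ 0 at y ∈ {3}; g ≡ 0 at y ∈ {2}; common: ∅.
Collecting: common zeros = {(2, 0)}, so the count is 1.
Comparison with the Bézout bound: 1 ≤ 1 = deg(f)·deg(g), as expected for curves with no common component (the bound is attained).


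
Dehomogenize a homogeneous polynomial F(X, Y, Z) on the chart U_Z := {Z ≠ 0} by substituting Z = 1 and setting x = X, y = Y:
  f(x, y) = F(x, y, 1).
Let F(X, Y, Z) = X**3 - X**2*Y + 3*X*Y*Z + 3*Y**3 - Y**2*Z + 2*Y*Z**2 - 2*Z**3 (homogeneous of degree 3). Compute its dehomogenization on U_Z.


f(x, y) = x**3 - x**2*y + 3*x*y + 3*y**3 - y**2 + 2*y - 2

On U_Z we set Z = 1. Each monomial c·X^i·Y^j·Z^k in F becomes c·x^i·y^j·1^k = c·x^i·y^j.
Substituting Z = 1: F(X, Y, 1) = x**3 - x**2*y + 3*x*y + 3*y**3 - y**2 + 2*y - 2.
Note: deg(f) ≤ deg(F) = 3; strict inequality happens when F is divisible by Z (lost terms).


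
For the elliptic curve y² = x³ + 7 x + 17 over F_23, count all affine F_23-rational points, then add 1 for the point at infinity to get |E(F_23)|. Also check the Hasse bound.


Affine points = {(1, 5), (1, 18), (2, 4), (2, 19), (5, 4), (5, 19), (7, 8), (7, 15), (9, 2), (9, 21), (10, 11), (10, 12), (12, 9), (12, 14), (15, 1), (15, 22), (16, 4), (16, 19), (17, 9), (17, 14), (18, 8), (18, 15), (21, 8), (21, 15), (22, 3), (22, 20)}; affine count = 26; |E(F_23)| = 27.

Discriminant check: Δ ∝ 4a³ + 27b² = 4·7³ + 27·17² = 4·343 + 27·289 ≡ 21 (mod 23). Nonzero ⇒ E is nonsingular.
For each x ∈ F_23, compute rhs = x³ + 7·x + 17 mod 23, then count y ∈ F_23 with y² ≡ rhs.
  x = 0: rhs = 17, matching y values: none (0 points).
  x = 1: rhs = 2, matching y values: 5, 18 (2 points).
  x = 2: rhs = 16, matching y values: 4, 19 (2 points).
  x = 3: rhs = 19, matching y values: none (0 points).
  x = 4: rhs = 17, matching y values: none (0 points).
  x = 5: rhs = 16, matching y values: 4, 19 (2 points).
  x = 6: rhs = 22, matching y values: none (0 points).
  x = 7: rhs = 18, matching y values: 8, 15 (2 points).
  x = 8: rhs = 10, matching y values: none (0 points).
  x = 9: rhs = 4, matching y values: 2, 21 (2 points).
  x = 10: rhs = 6, matching y values: 11, 12 (2 points).
  x = 11: rhs = 22, matching y values: none (0 points).
  x = 12: rhs = 12, matching y values: 9, 14 (2 points).
  x = 13: rhs = 5, matching y values: none (0 points).
  x = 14: rhs = 7, matching y values: none (0 points).
  x = 15: rhs = 1, matching y values: 1, 22 (2 points).
  x = 16: rhs = 16, matching y values: 4, 19 (2 points).
  x = 17: rhs = 12, matching y values: 9, 14 (2 points).
  x = 18: rhs = 18, matching y values: 8, 15 (2 points).
  x = 19: rhs = 17, matching y values: none (0 points).
  x = 20: rhs = 15, matching y values: none (0 points).
  x = 21: rhs = 18, matching y values: 8, 15 (2 points).
  x = 22: rhs = 9, matching y values: 3, 20 (2 points).
Total affine count: 26.
Full point count |E(F_23)| = 26 + 1 = 27.
Hasse bound: |27 − (23+1)| = |3| = 3 ≤ 2√23 ≈ 9.5917 ✓.


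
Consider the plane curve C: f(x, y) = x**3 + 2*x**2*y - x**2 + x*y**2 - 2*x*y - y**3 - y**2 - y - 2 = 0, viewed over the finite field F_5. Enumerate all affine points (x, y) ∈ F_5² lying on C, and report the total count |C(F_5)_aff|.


Affine F_5-points: {(0, 1), (1, 4), (2, 1), (3, 3), (4, 3)}; count = 5.

For each of the 25 pairs (x, y) ∈ F_5², evaluate f(x, y) mod 5. Record the zeros.
  x = 0: [0↦3, 1↦0, 2↦4, 3↦4, 4↦4]  zeros at y ∈ {1}
  x = 1: [0↦3, 1↦1, 2↦3, 3↦3, 4↦0]  zeros at y ∈ {4}
  x = 2: [0↦2, 1↦0, 2↦4, 3↦3, 4↦1]  zeros at y ∈ {1}
  x = 3: [0↦1, 1↦3, 2↦3, 3↦0, 4↦3]  zeros at y ∈ {3}
  x = 4: [0↦1, 1↦1, 2↦1, 3↦0, 4↦2]  zeros at y ∈ {3}
Collecting zeros: affine points = {(0, 1), (1, 4), (2, 1), (3, 3), (4, 3)}.
Total count |C(F_5)_aff| = 5.


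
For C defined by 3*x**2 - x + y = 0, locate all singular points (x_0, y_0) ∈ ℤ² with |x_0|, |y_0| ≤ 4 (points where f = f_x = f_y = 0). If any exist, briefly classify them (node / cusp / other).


No singular points in the scanned grid; C is smooth there.

Compute partial derivatives:
  f_x = 6*x - 1.
  f_y = 1.
f_y = 1 is a nonzero constant, so f_y never vanishes: no point (x, y) can satisfy f = f_x = f_y = 0. In particular no (x, y) ∈ {−4, ..., 4}² is singular; the curve is smooth.


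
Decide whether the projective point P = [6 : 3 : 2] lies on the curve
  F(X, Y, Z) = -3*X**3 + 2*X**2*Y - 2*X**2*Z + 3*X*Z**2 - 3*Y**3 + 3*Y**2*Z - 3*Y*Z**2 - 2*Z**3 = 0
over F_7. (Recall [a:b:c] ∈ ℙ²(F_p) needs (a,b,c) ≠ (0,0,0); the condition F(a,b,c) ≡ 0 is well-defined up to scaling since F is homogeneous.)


F(6,3,2) ≡ 5 (mod 7); P is NOT on the curve.

Evaluate F(6, 3, 2) term-by-term (mod 7).
  -3*X**3 ↦ -3·216·1·1 = -648
  2*X**2*Y ↦ 2·36·3·1 = 216
  -2*X**2*Z ↦ -2·36·1·2 = -144
  3*X*Z**2 ↦ 3·6·1·4 = 72
  -3*Y**3 ↦ -3·1·27·1 = -81
  3*Y**2*Z ↦ 3·1·9·2 = 54
  -3*Y*Z**2 ↦ -3·1·3·4 = -36
  -2*Z**3 ↦ -2·1·1·8 = -16
Sum: F(6, 3, 2) = (-648) + (216) + (-144) + (72) + (-81) + (54) + (-36) + (-16) = -583.
Reducing mod 7: -583 ≡ 5 (mod 7).
Since F(a, b, c) ≡ 5 ≠ 0 (mod 7), P does NOT lie on the curve.


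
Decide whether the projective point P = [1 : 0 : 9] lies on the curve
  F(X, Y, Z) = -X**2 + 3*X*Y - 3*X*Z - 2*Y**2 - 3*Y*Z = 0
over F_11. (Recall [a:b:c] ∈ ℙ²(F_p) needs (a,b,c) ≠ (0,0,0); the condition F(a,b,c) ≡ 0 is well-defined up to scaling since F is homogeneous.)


F(1,0,9) ≡ 5 (mod 11); P is NOT on the curve.

Evaluate F(1, 0, 9) term-by-term (mod 11).
  -X**2 ↦ -1·1·1·1 = -1
  3*X*Y ↦ 3·1·0·1 = 0
  -3*X*Z ↦ -3·1·1·9 = -27
  -2*Y**2 ↦ -2·1·0·1 = 0
  -3*Y*Z ↦ -3·1·0·9 = 0
Sum: F(1, 0, 9) = (-1) + (0) + (-27) + (0) + (0) = -28.
Reducing mod 11: -28 ≡ 5 (mod 11).
Since F(a, b, c) ≡ 5 ≠ 0 (mod 11), P does NOT lie on the curve.


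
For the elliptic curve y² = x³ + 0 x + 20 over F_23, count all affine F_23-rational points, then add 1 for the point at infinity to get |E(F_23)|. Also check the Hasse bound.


Affine points = {(3, 1), (3, 22), (6, 11), (6, 12), (7, 8), (7, 15), (8, 7), (8, 16), (9, 6), (9, 17), (10, 10), (10, 13), (12, 0), (13, 3), (13, 20), (14, 2), (14, 21), (19, 5), (19, 18), (20, 4), (20, 19), (21, 9), (21, 14)}; affine count = 23; |E(F_23)| = 24.

Discriminant check: Δ ∝ 4a³ + 27b² = 4·0³ + 27·20² = 4·0 + 27·400 ≡ 13 (mod 23). Nonzero ⇒ E is nonsingular.
For each x ∈ F_23, compute rhs = x³ + 0·x + 20 mod 23, then count y ∈ F_23 with y² ≡ rhs.
  x = 0: rhs = 20, matching y values: none (0 points).
  x = 1: rhs = 21, matching y values: none (0 points).
  x = 2: rhs = 5, matching y values: none (0 points).
  x = 3: rhs = 1, matching y values: 1, 22 (2 points).
  x = 4: rhs = 15, matching y values: none (0 points).
  x = 5: rhs = 7, matching y values: none (0 points).
  x = 6: rhs = 6, matching y values: 11, 12 (2 points).
  x = 7: rhs = 18, matching y values: 8, 15 (2 points).
  x = 8: rhs = 3, matching y values: 7, 16 (2 points).
  x = 9: rhs = 13, matching y values: 6, 17 (2 points).
  x = 10: rhs = 8, matching y values: 10, 13 (2 points).
  x = 11: rhs = 17, matching y values: none (0 points).
  x = 12: rhs = 0, matching y values: 0 (1 points).
  x = 13: rhs = 9, matching y values: 3, 20 (2 points).
  x = 14: rhs = 4, matching y values: 2, 21 (2 points).
  x = 15: rhs = 14, matching y values: none (0 points).
  x = 16: rhs = 22, matching y values: none (0 points).
  x = 17: rhs = 11, matching y values: none (0 points).
  x = 18: rhs = 10, matching y values: none (0 points).
  x = 19: rhs = 2, matching y values: 5, 18 (2 points).
  x = 20: rhs = 16, matching y values: 4, 19 (2 points).
  x = 21: rhs = 12, matching y values: 9, 14 (2 points).
  x = 22: rhs = 19, matching y values: none (0 points).
Total affine count: 23.
Full point count |E(F_23)| = 23 + 1 = 24.
Hasse bound: |24 − (23+1)| = |0| = 0 ≤ 2√23 ≈ 9.5917 ✓.


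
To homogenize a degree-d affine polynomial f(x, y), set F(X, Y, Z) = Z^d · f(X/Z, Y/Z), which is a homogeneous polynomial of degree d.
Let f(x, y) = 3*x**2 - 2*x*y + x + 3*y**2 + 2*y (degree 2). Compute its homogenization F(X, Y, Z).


F(X, Y, Z) = 3*X**2 - 2*X*Y + X*Z + 3*Y**2 + 2*Y*Z

deg(f) = 2.
Substitute x = X/Z, y = Y/Z into f, then multiply by Z^2.
  monomial 3·x^2·y^0 ↦ 3·X^2·Y^0·Z^0.
  monomial -2·x^1·y^1 ↦ -2·X^1·Y^1·Z^0.
  monomial 1·x^1·y^0 ↦ 1·X^1·Y^0·Z^1.
  monomial 3·x^0·y^2 ↦ 3·X^0·Y^2·Z^0.
  monomial 2·x^0·y^1 ↦ 2·X^0·Y^1·Z^1.
Collecting: F(X, Y, Z) = 3*X**2 - 2*X*Y + X*Z + 3*Y**2 + 2*Y*Z.


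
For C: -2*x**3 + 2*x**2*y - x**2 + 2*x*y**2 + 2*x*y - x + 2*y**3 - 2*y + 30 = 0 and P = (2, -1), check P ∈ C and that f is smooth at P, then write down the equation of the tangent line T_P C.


Tangent line at P: -37*x + 8*y + 82 = 0.

Step 1: f(2, -1) = 0, so P lies on C.
Step 2: partial derivatives
  f_x(x, y) = -6*x**2 + 4*x*y - 2*x + 2*y**2 + 2*y - 1, f_y(x, y) = 2*x**2 + 4*x*y + 2*x + 6*y**2 - 2.
  f_x(P) = -37, f_y(P) = 8 (gradient nonzero, so P is smooth).
Step 3: tangent line at P: -37·(x − 2) + 8·(y − -1) = 0.
Expanding: -37*x + 8*y + 82 = 0.


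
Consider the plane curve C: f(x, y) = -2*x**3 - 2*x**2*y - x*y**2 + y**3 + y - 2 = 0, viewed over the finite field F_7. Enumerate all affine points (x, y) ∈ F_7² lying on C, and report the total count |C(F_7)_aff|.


Affine F_7-points: {(0, 1), (0, 3), (1, 5), (2, 4), (2, 6), (3, 0), (3, 5), (5, 0), (5, 5), (6, 0)}; count = 10.

For each of the 49 pairs (x, y) ∈ F_7², evaluate f(x, y) mod 7. Record the zeros.
  x = 0: [0↦5, 1↦0, 2↦1, 3↦0, 4↦3, 5↦2, 6↦3]  zeros at y ∈ {1, 3}
  x = 1: [0↦3, 1↦2, 2↦5, 3↦4, 4↦5, 5↦0, 6↦2]  zeros at y ∈ {5}
  x = 2: [0↦3, 1↦2, 2↦3, 3↦5, 4↦0, 5↦1, 6↦0]  zeros at y ∈ {4, 6}
  x = 3: [0↦0, 1↦2, 2↦4, 3↦5, 4↦4, 5↦0, 6↦6]  zeros at y ∈ {0, 5}
  x = 4: [0↦3, 1↦4, 2↦3, 3↦6, 4↦5, 5↦6, 6↦1]  zeros at y ∈ ∅
  x = 5: [0↦0, 1↦3, 2↦2, 3↦3, 4↦5, 5↦0, 6↦1]  zeros at y ∈ {0, 5}
  x = 6: [0↦0, 1↦1, 2↦3, 3↦5, 4↦6, 5↦5, 6↦1]  zeros at y ∈ {0}
Collecting zeros: affine points = {(0, 1), (0, 3), (1, 5), (2, 4), (2, 6), (3, 0), (3, 5), (5, 0), (5, 5), (6, 0)}.
Total count |C(F_7)_aff| = 10.


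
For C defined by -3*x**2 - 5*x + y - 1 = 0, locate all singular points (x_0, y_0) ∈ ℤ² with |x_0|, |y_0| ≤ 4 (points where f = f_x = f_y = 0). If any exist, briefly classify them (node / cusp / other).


No singular points in the scanned grid; C is smooth there.

Compute partial derivatives:
  f_x = -6*x - 5.
  f_y = 1.
f_y = 1 is a nonzero constant, so f_y never vanishes: no point (x, y) can satisfy f = f_x = f_y = 0. In particular no (x, y) ∈ {−4, ..., 4}² is singular; the curve is smooth.


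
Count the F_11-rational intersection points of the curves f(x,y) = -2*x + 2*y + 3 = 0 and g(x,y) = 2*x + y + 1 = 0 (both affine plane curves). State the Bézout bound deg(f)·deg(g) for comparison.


Common zeros: {(2, 6)}; count = 1; Bézout bound = 1.

deg(f) = 1, deg(g) = 1, so Bézout bound = 1.
Scan x ∈ F_11. For each x, list the y ∈ F_11 with f(x, y) ≡ 0 and those with g(x, y) ≡ 0 (mod 11); the common zeros in that column are the intersection.
  x = 0: f ≡ 0 at y ∈ {4}; g ≡ 0 at y ∈ {10}; common: ∅.
  x = 1: f ≡ 0 at y ∈ {5}; g ≡ 0 at y ∈ {8}; common: ∅.
  x = 2: f ≡ 0 at y ∈ {6}; g ≡ 0 at y ∈ {6}; common: {6}.
  x = 3: f ≡ 0 at y ∈ {7}; g ≡ 0 at y ∈ {4}; common: ∅.
  x = 4: f ≡ 0 at y ∈ {8}; g ≡ 0 at y ∈ {2}; common: ∅.
  x = 5: f ≡ 0 at y ∈ {9}; g ≡ 0 at y ∈ {0}; common: ∅.
  x = 6: f ≡ 0 at y ∈ {10}; g ≡ 0 at y ∈ {9}; common: ∅.
  x = 7: f ≡ 0 at y ∈ {0}; g ≡ 0 at y ∈ {7}; common: ∅.
  x = 8: f ≡ 0 at y ∈ {1}; g ≡ 0 at y ∈ {5}; common: ∅.
  x = 9: f ≡ 0 at y ∈ {2}; g ≡ 0 at y ∈ {3}; common: ∅.
  x = 10: f ≡ 0 at y ∈ {3}; g ≡ 0 at y ∈ {1}; common: ∅.
Collecting: common zeros = {(2, 6)}, so the count is 1.
Comparison with the Bézout bound: 1 ≤ 1 = deg(f)·deg(g), as expected for curves with no common component (the bound is attained).
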